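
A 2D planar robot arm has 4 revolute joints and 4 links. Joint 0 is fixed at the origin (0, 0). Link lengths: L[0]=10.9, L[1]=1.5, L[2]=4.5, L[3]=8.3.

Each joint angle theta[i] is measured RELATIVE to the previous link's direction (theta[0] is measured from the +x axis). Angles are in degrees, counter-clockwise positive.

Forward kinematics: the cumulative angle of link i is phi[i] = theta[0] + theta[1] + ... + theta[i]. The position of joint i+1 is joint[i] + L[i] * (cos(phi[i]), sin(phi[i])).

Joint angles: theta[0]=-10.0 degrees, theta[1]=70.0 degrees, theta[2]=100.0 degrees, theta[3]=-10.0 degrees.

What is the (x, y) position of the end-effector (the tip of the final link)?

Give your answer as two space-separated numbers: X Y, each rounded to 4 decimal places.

Answer: 0.0678 5.0954

Derivation:
joint[0] = (0.0000, 0.0000)  (base)
link 0: phi[0] = -10 = -10 deg
  cos(-10 deg) = 0.9848, sin(-10 deg) = -0.1736
  joint[1] = (0.0000, 0.0000) + 10.9 * (0.9848, -0.1736) = (0.0000 + 10.7344, 0.0000 + -1.8928) = (10.7344, -1.8928)
link 1: phi[1] = -10 + 70 = 60 deg
  cos(60 deg) = 0.5000, sin(60 deg) = 0.8660
  joint[2] = (10.7344, -1.8928) + 1.5 * (0.5000, 0.8660) = (10.7344 + 0.7500, -1.8928 + 1.2990) = (11.4844, -0.5937)
link 2: phi[2] = -10 + 70 + 100 = 160 deg
  cos(160 deg) = -0.9397, sin(160 deg) = 0.3420
  joint[3] = (11.4844, -0.5937) + 4.5 * (-0.9397, 0.3420) = (11.4844 + -4.2286, -0.5937 + 1.5391) = (7.2558, 0.9454)
link 3: phi[3] = -10 + 70 + 100 + -10 = 150 deg
  cos(150 deg) = -0.8660, sin(150 deg) = 0.5000
  joint[4] = (7.2558, 0.9454) + 8.3 * (-0.8660, 0.5000) = (7.2558 + -7.1880, 0.9454 + 4.1500) = (0.0678, 5.0954)
End effector: (0.0678, 5.0954)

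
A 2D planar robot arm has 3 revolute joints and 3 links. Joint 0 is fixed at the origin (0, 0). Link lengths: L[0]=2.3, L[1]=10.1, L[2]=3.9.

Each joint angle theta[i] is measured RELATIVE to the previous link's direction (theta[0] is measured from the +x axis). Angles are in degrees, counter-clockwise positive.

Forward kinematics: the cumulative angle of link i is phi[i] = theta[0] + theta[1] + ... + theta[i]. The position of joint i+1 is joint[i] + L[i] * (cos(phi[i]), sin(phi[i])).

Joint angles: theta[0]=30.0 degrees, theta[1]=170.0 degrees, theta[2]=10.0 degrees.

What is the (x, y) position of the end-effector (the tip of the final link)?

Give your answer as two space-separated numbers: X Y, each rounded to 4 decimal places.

Answer: -10.8765 -4.2544

Derivation:
joint[0] = (0.0000, 0.0000)  (base)
link 0: phi[0] = 30 = 30 deg
  cos(30 deg) = 0.8660, sin(30 deg) = 0.5000
  joint[1] = (0.0000, 0.0000) + 2.3 * (0.8660, 0.5000) = (0.0000 + 1.9919, 0.0000 + 1.1500) = (1.9919, 1.1500)
link 1: phi[1] = 30 + 170 = 200 deg
  cos(200 deg) = -0.9397, sin(200 deg) = -0.3420
  joint[2] = (1.9919, 1.1500) + 10.1 * (-0.9397, -0.3420) = (1.9919 + -9.4909, 1.1500 + -3.4544) = (-7.4990, -2.3044)
link 2: phi[2] = 30 + 170 + 10 = 210 deg
  cos(210 deg) = -0.8660, sin(210 deg) = -0.5000
  joint[3] = (-7.4990, -2.3044) + 3.9 * (-0.8660, -0.5000) = (-7.4990 + -3.3775, -2.3044 + -1.9500) = (-10.8765, -4.2544)
End effector: (-10.8765, -4.2544)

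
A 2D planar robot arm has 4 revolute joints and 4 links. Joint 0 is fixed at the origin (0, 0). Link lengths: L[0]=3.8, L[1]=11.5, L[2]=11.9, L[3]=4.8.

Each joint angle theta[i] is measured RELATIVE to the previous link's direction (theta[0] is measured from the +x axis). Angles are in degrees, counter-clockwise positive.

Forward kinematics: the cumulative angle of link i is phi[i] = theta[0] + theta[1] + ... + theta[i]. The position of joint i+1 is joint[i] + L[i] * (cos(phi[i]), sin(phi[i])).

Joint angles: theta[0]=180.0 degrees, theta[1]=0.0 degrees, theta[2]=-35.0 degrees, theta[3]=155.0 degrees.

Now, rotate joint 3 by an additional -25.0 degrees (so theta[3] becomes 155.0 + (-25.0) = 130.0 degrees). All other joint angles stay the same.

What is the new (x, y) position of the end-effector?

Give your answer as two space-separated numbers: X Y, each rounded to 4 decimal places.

joint[0] = (0.0000, 0.0000)  (base)
link 0: phi[0] = 180 = 180 deg
  cos(180 deg) = -1.0000, sin(180 deg) = 0.0000
  joint[1] = (0.0000, 0.0000) + 3.8 * (-1.0000, 0.0000) = (0.0000 + -3.8000, 0.0000 + 0.0000) = (-3.8000, 0.0000)
link 1: phi[1] = 180 + 0 = 180 deg
  cos(180 deg) = -1.0000, sin(180 deg) = 0.0000
  joint[2] = (-3.8000, 0.0000) + 11.5 * (-1.0000, 0.0000) = (-3.8000 + -11.5000, 0.0000 + 0.0000) = (-15.3000, 0.0000)
link 2: phi[2] = 180 + 0 + -35 = 145 deg
  cos(145 deg) = -0.8192, sin(145 deg) = 0.5736
  joint[3] = (-15.3000, 0.0000) + 11.9 * (-0.8192, 0.5736) = (-15.3000 + -9.7479, 0.0000 + 6.8256) = (-25.0479, 6.8256)
link 3: phi[3] = 180 + 0 + -35 + 130 = 275 deg
  cos(275 deg) = 0.0872, sin(275 deg) = -0.9962
  joint[4] = (-25.0479, 6.8256) + 4.8 * (0.0872, -0.9962) = (-25.0479 + 0.4183, 6.8256 + -4.7817) = (-24.6296, 2.0438)
End effector: (-24.6296, 2.0438)

Answer: -24.6296 2.0438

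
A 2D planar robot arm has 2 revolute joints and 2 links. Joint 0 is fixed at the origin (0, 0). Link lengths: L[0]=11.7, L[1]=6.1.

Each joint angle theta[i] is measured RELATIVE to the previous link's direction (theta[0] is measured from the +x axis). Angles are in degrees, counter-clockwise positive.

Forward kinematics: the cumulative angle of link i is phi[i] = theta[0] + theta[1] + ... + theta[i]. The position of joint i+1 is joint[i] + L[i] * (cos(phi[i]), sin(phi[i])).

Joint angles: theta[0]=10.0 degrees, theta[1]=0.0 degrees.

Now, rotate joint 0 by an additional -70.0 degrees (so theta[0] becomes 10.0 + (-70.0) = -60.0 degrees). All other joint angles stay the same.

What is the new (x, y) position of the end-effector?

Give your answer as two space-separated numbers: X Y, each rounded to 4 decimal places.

Answer: 8.9000 -15.4153

Derivation:
joint[0] = (0.0000, 0.0000)  (base)
link 0: phi[0] = -60 = -60 deg
  cos(-60 deg) = 0.5000, sin(-60 deg) = -0.8660
  joint[1] = (0.0000, 0.0000) + 11.7 * (0.5000, -0.8660) = (0.0000 + 5.8500, 0.0000 + -10.1325) = (5.8500, -10.1325)
link 1: phi[1] = -60 + 0 = -60 deg
  cos(-60 deg) = 0.5000, sin(-60 deg) = -0.8660
  joint[2] = (5.8500, -10.1325) + 6.1 * (0.5000, -0.8660) = (5.8500 + 3.0500, -10.1325 + -5.2828) = (8.9000, -15.4153)
End effector: (8.9000, -15.4153)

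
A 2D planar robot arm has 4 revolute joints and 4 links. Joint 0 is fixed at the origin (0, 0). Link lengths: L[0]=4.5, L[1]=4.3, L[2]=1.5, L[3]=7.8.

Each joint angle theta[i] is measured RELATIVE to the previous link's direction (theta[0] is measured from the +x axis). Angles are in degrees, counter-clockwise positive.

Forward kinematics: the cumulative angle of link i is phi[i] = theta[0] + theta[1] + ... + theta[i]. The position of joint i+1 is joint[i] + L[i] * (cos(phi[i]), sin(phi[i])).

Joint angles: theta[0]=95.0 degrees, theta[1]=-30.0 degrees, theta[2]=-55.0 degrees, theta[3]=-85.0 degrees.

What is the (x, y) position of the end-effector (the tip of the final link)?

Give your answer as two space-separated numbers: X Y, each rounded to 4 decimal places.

joint[0] = (0.0000, 0.0000)  (base)
link 0: phi[0] = 95 = 95 deg
  cos(95 deg) = -0.0872, sin(95 deg) = 0.9962
  joint[1] = (0.0000, 0.0000) + 4.5 * (-0.0872, 0.9962) = (0.0000 + -0.3922, 0.0000 + 4.4829) = (-0.3922, 4.4829)
link 1: phi[1] = 95 + -30 = 65 deg
  cos(65 deg) = 0.4226, sin(65 deg) = 0.9063
  joint[2] = (-0.3922, 4.4829) + 4.3 * (0.4226, 0.9063) = (-0.3922 + 1.8173, 4.4829 + 3.8971) = (1.4251, 8.3800)
link 2: phi[2] = 95 + -30 + -55 = 10 deg
  cos(10 deg) = 0.9848, sin(10 deg) = 0.1736
  joint[3] = (1.4251, 8.3800) + 1.5 * (0.9848, 0.1736) = (1.4251 + 1.4772, 8.3800 + 0.2605) = (2.9023, 8.6405)
link 3: phi[3] = 95 + -30 + -55 + -85 = -75 deg
  cos(-75 deg) = 0.2588, sin(-75 deg) = -0.9659
  joint[4] = (2.9023, 8.6405) + 7.8 * (0.2588, -0.9659) = (2.9023 + 2.0188, 8.6405 + -7.5342) = (4.9211, 1.1063)
End effector: (4.9211, 1.1063)

Answer: 4.9211 1.1063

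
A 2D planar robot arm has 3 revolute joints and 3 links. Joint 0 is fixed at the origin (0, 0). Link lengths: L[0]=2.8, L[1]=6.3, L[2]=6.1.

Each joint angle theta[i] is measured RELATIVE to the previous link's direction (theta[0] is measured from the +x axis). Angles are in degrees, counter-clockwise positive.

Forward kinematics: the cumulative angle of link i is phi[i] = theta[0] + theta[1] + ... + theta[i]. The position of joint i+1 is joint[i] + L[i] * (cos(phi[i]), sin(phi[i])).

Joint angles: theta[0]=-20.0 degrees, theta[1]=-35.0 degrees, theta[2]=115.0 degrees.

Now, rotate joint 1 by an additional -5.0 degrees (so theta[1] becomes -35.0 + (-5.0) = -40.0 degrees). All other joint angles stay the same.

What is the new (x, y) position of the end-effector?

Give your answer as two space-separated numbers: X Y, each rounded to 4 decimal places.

Answer: 9.2800 -1.4168

Derivation:
joint[0] = (0.0000, 0.0000)  (base)
link 0: phi[0] = -20 = -20 deg
  cos(-20 deg) = 0.9397, sin(-20 deg) = -0.3420
  joint[1] = (0.0000, 0.0000) + 2.8 * (0.9397, -0.3420) = (0.0000 + 2.6311, 0.0000 + -0.9577) = (2.6311, -0.9577)
link 1: phi[1] = -20 + -40 = -60 deg
  cos(-60 deg) = 0.5000, sin(-60 deg) = -0.8660
  joint[2] = (2.6311, -0.9577) + 6.3 * (0.5000, -0.8660) = (2.6311 + 3.1500, -0.9577 + -5.4560) = (5.7811, -6.4136)
link 2: phi[2] = -20 + -40 + 115 = 55 deg
  cos(55 deg) = 0.5736, sin(55 deg) = 0.8192
  joint[3] = (5.7811, -6.4136) + 6.1 * (0.5736, 0.8192) = (5.7811 + 3.4988, -6.4136 + 4.9968) = (9.2800, -1.4168)
End effector: (9.2800, -1.4168)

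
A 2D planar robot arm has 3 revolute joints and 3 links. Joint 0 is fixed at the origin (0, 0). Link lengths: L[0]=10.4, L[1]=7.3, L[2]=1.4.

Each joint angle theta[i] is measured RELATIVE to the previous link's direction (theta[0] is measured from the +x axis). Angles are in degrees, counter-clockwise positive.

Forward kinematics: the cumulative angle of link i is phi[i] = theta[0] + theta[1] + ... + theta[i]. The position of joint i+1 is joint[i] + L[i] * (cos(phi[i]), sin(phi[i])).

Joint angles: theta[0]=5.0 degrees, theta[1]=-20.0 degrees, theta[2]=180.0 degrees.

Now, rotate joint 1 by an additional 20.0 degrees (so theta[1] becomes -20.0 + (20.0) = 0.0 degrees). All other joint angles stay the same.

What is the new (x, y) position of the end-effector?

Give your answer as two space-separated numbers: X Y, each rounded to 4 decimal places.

Answer: 16.2380 1.4206

Derivation:
joint[0] = (0.0000, 0.0000)  (base)
link 0: phi[0] = 5 = 5 deg
  cos(5 deg) = 0.9962, sin(5 deg) = 0.0872
  joint[1] = (0.0000, 0.0000) + 10.4 * (0.9962, 0.0872) = (0.0000 + 10.3604, 0.0000 + 0.9064) = (10.3604, 0.9064)
link 1: phi[1] = 5 + 0 = 5 deg
  cos(5 deg) = 0.9962, sin(5 deg) = 0.0872
  joint[2] = (10.3604, 0.9064) + 7.3 * (0.9962, 0.0872) = (10.3604 + 7.2722, 0.9064 + 0.6362) = (17.6326, 1.5427)
link 2: phi[2] = 5 + 0 + 180 = 185 deg
  cos(185 deg) = -0.9962, sin(185 deg) = -0.0872
  joint[3] = (17.6326, 1.5427) + 1.4 * (-0.9962, -0.0872) = (17.6326 + -1.3947, 1.5427 + -0.1220) = (16.2380, 1.4206)
End effector: (16.2380, 1.4206)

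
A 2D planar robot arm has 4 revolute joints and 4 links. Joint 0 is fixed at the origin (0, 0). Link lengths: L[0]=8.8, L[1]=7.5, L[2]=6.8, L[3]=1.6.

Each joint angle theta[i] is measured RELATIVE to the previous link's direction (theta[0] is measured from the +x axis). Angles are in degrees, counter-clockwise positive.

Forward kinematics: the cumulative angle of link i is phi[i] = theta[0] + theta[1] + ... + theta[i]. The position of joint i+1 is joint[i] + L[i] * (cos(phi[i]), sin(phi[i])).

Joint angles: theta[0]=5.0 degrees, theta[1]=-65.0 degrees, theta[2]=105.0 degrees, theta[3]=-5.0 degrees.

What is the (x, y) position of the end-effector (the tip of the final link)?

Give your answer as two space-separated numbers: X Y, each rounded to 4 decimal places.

Answer: 18.5505 0.1086

Derivation:
joint[0] = (0.0000, 0.0000)  (base)
link 0: phi[0] = 5 = 5 deg
  cos(5 deg) = 0.9962, sin(5 deg) = 0.0872
  joint[1] = (0.0000, 0.0000) + 8.8 * (0.9962, 0.0872) = (0.0000 + 8.7665, 0.0000 + 0.7670) = (8.7665, 0.7670)
link 1: phi[1] = 5 + -65 = -60 deg
  cos(-60 deg) = 0.5000, sin(-60 deg) = -0.8660
  joint[2] = (8.7665, 0.7670) + 7.5 * (0.5000, -0.8660) = (8.7665 + 3.7500, 0.7670 + -6.4952) = (12.5165, -5.7282)
link 2: phi[2] = 5 + -65 + 105 = 45 deg
  cos(45 deg) = 0.7071, sin(45 deg) = 0.7071
  joint[3] = (12.5165, -5.7282) + 6.8 * (0.7071, 0.7071) = (12.5165 + 4.8083, -5.7282 + 4.8083) = (17.3248, -0.9199)
link 3: phi[3] = 5 + -65 + 105 + -5 = 40 deg
  cos(40 deg) = 0.7660, sin(40 deg) = 0.6428
  joint[4] = (17.3248, -0.9199) + 1.6 * (0.7660, 0.6428) = (17.3248 + 1.2257, -0.9199 + 1.0285) = (18.5505, 0.1086)
End effector: (18.5505, 0.1086)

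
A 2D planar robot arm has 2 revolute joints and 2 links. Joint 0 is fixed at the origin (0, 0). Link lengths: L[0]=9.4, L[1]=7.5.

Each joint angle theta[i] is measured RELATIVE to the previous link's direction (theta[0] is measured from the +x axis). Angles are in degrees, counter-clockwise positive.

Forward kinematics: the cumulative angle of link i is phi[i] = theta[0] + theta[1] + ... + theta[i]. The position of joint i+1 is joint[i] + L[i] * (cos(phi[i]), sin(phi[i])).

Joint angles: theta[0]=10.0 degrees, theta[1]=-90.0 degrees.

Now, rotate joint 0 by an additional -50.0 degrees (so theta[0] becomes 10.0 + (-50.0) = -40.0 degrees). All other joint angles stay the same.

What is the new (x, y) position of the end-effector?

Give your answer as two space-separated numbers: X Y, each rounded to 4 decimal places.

Answer: 2.3799 -11.7875

Derivation:
joint[0] = (0.0000, 0.0000)  (base)
link 0: phi[0] = -40 = -40 deg
  cos(-40 deg) = 0.7660, sin(-40 deg) = -0.6428
  joint[1] = (0.0000, 0.0000) + 9.4 * (0.7660, -0.6428) = (0.0000 + 7.2008, 0.0000 + -6.0422) = (7.2008, -6.0422)
link 1: phi[1] = -40 + -90 = -130 deg
  cos(-130 deg) = -0.6428, sin(-130 deg) = -0.7660
  joint[2] = (7.2008, -6.0422) + 7.5 * (-0.6428, -0.7660) = (7.2008 + -4.8209, -6.0422 + -5.7453) = (2.3799, -11.7875)
End effector: (2.3799, -11.7875)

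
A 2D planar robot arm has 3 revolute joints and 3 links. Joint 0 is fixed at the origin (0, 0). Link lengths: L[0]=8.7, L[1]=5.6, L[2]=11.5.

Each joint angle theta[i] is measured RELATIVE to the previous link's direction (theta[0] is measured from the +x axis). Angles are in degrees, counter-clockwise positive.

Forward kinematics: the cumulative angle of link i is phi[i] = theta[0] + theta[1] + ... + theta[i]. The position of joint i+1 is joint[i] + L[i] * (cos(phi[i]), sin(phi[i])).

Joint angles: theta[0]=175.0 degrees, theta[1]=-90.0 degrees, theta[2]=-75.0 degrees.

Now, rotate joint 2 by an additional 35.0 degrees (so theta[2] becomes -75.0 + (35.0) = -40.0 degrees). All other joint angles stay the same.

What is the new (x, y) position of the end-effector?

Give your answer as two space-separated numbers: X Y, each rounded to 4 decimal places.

joint[0] = (0.0000, 0.0000)  (base)
link 0: phi[0] = 175 = 175 deg
  cos(175 deg) = -0.9962, sin(175 deg) = 0.0872
  joint[1] = (0.0000, 0.0000) + 8.7 * (-0.9962, 0.0872) = (0.0000 + -8.6669, 0.0000 + 0.7583) = (-8.6669, 0.7583)
link 1: phi[1] = 175 + -90 = 85 deg
  cos(85 deg) = 0.0872, sin(85 deg) = 0.9962
  joint[2] = (-8.6669, 0.7583) + 5.6 * (0.0872, 0.9962) = (-8.6669 + 0.4881, 0.7583 + 5.5787) = (-8.1788, 6.3369)
link 2: phi[2] = 175 + -90 + -40 = 45 deg
  cos(45 deg) = 0.7071, sin(45 deg) = 0.7071
  joint[3] = (-8.1788, 6.3369) + 11.5 * (0.7071, 0.7071) = (-8.1788 + 8.1317, 6.3369 + 8.1317) = (-0.0471, 14.4687)
End effector: (-0.0471, 14.4687)

Answer: -0.0471 14.4687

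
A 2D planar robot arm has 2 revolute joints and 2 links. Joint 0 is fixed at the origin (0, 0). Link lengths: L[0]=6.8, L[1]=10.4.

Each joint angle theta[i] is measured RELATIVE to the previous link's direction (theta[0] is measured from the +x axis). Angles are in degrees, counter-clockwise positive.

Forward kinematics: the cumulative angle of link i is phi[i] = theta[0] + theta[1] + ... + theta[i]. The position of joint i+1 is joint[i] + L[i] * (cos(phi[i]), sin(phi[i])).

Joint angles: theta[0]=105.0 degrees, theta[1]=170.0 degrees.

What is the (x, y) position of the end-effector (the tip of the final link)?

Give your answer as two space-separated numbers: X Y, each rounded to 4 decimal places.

Answer: -0.8535 -3.7921

Derivation:
joint[0] = (0.0000, 0.0000)  (base)
link 0: phi[0] = 105 = 105 deg
  cos(105 deg) = -0.2588, sin(105 deg) = 0.9659
  joint[1] = (0.0000, 0.0000) + 6.8 * (-0.2588, 0.9659) = (0.0000 + -1.7600, 0.0000 + 6.5683) = (-1.7600, 6.5683)
link 1: phi[1] = 105 + 170 = 275 deg
  cos(275 deg) = 0.0872, sin(275 deg) = -0.9962
  joint[2] = (-1.7600, 6.5683) + 10.4 * (0.0872, -0.9962) = (-1.7600 + 0.9064, 6.5683 + -10.3604) = (-0.8535, -3.7921)
End effector: (-0.8535, -3.7921)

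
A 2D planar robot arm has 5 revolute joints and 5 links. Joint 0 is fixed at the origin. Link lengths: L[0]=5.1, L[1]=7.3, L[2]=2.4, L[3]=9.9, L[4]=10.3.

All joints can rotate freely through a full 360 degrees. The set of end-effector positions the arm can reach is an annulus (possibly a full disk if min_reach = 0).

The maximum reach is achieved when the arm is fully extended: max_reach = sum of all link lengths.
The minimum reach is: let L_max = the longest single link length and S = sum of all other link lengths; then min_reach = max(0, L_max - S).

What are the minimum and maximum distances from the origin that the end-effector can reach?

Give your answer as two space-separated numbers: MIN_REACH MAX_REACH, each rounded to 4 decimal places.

Link lengths: [5.1, 7.3, 2.4, 9.9, 10.3]
max_reach = 5.1 + 7.3 + 2.4 + 9.9 + 10.3 = 35
L_max = max([5.1, 7.3, 2.4, 9.9, 10.3]) = 10.3
S (sum of others) = 35 - 10.3 = 24.7
min_reach = max(0, 10.3 - 24.7) = max(0, -14.4) = 0

Answer: 0.0000 35.0000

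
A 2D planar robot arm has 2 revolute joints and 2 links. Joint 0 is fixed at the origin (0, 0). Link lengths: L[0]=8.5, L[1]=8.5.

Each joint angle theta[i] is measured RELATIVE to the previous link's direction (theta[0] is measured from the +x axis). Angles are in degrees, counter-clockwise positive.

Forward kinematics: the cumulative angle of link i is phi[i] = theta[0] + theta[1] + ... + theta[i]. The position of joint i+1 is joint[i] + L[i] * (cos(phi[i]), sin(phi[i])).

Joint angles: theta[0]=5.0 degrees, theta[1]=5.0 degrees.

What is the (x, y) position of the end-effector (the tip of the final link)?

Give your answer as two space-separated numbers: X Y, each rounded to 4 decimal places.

Answer: 16.8385 2.2168

Derivation:
joint[0] = (0.0000, 0.0000)  (base)
link 0: phi[0] = 5 = 5 deg
  cos(5 deg) = 0.9962, sin(5 deg) = 0.0872
  joint[1] = (0.0000, 0.0000) + 8.5 * (0.9962, 0.0872) = (0.0000 + 8.4677, 0.0000 + 0.7408) = (8.4677, 0.7408)
link 1: phi[1] = 5 + 5 = 10 deg
  cos(10 deg) = 0.9848, sin(10 deg) = 0.1736
  joint[2] = (8.4677, 0.7408) + 8.5 * (0.9848, 0.1736) = (8.4677 + 8.3709, 0.7408 + 1.4760) = (16.8385, 2.2168)
End effector: (16.8385, 2.2168)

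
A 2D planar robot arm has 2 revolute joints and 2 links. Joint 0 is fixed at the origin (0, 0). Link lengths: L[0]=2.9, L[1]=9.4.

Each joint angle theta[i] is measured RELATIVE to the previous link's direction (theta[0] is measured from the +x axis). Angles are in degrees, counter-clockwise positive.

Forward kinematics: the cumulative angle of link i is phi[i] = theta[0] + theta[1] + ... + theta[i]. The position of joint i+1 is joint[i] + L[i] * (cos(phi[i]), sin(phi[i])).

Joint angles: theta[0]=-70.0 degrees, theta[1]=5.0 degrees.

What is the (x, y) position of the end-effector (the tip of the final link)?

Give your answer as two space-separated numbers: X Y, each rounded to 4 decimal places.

joint[0] = (0.0000, 0.0000)  (base)
link 0: phi[0] = -70 = -70 deg
  cos(-70 deg) = 0.3420, sin(-70 deg) = -0.9397
  joint[1] = (0.0000, 0.0000) + 2.9 * (0.3420, -0.9397) = (0.0000 + 0.9919, 0.0000 + -2.7251) = (0.9919, -2.7251)
link 1: phi[1] = -70 + 5 = -65 deg
  cos(-65 deg) = 0.4226, sin(-65 deg) = -0.9063
  joint[2] = (0.9919, -2.7251) + 9.4 * (0.4226, -0.9063) = (0.9919 + 3.9726, -2.7251 + -8.5193) = (4.9645, -11.2444)
End effector: (4.9645, -11.2444)

Answer: 4.9645 -11.2444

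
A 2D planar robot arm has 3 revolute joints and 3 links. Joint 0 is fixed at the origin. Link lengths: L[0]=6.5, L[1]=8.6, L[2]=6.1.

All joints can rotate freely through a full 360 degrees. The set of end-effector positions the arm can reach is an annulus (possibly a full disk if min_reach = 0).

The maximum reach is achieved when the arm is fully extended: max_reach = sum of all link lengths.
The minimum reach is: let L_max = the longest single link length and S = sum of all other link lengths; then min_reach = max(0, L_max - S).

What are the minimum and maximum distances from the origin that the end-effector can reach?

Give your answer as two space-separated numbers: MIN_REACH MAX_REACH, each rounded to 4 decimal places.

Link lengths: [6.5, 8.6, 6.1]
max_reach = 6.5 + 8.6 + 6.1 = 21.2
L_max = max([6.5, 8.6, 6.1]) = 8.6
S (sum of others) = 21.2 - 8.6 = 12.6
min_reach = max(0, 8.6 - 12.6) = max(0, -4) = 0

Answer: 0.0000 21.2000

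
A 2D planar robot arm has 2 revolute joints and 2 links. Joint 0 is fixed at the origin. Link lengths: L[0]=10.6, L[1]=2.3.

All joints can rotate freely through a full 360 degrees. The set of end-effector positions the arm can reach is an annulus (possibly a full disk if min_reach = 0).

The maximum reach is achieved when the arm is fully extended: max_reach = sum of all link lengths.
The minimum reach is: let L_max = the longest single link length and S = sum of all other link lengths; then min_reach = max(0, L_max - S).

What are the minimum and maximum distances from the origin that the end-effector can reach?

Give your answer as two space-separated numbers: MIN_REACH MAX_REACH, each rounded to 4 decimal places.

Link lengths: [10.6, 2.3]
max_reach = 10.6 + 2.3 = 12.9
L_max = max([10.6, 2.3]) = 10.6
S (sum of others) = 12.9 - 10.6 = 2.3
min_reach = max(0, 10.6 - 2.3) = max(0, 8.3) = 8.3

Answer: 8.3000 12.9000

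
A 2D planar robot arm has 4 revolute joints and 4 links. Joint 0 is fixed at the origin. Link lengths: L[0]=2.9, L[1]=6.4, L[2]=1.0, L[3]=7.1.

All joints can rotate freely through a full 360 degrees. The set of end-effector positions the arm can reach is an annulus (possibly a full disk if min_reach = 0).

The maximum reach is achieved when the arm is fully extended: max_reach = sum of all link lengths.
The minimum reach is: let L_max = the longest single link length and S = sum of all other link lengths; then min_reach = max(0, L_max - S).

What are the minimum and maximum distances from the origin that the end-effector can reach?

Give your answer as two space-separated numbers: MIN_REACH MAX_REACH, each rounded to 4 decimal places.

Answer: 0.0000 17.4000

Derivation:
Link lengths: [2.9, 6.4, 1.0, 7.1]
max_reach = 2.9 + 6.4 + 1 + 7.1 = 17.4
L_max = max([2.9, 6.4, 1.0, 7.1]) = 7.1
S (sum of others) = 17.4 - 7.1 = 10.3
min_reach = max(0, 7.1 - 10.3) = max(0, -3.2) = 0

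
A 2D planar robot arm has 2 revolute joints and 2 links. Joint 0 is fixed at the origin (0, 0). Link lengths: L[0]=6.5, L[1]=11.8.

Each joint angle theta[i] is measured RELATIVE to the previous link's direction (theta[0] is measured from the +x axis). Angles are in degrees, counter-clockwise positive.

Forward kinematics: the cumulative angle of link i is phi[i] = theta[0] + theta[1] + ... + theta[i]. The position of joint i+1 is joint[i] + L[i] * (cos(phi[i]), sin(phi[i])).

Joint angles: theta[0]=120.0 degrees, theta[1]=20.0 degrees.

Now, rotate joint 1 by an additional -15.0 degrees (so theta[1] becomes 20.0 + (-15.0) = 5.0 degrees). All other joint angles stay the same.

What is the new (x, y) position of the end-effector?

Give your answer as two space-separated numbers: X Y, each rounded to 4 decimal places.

Answer: -10.0182 15.2952

Derivation:
joint[0] = (0.0000, 0.0000)  (base)
link 0: phi[0] = 120 = 120 deg
  cos(120 deg) = -0.5000, sin(120 deg) = 0.8660
  joint[1] = (0.0000, 0.0000) + 6.5 * (-0.5000, 0.8660) = (0.0000 + -3.2500, 0.0000 + 5.6292) = (-3.2500, 5.6292)
link 1: phi[1] = 120 + 5 = 125 deg
  cos(125 deg) = -0.5736, sin(125 deg) = 0.8192
  joint[2] = (-3.2500, 5.6292) + 11.8 * (-0.5736, 0.8192) = (-3.2500 + -6.7682, 5.6292 + 9.6660) = (-10.0182, 15.2952)
End effector: (-10.0182, 15.2952)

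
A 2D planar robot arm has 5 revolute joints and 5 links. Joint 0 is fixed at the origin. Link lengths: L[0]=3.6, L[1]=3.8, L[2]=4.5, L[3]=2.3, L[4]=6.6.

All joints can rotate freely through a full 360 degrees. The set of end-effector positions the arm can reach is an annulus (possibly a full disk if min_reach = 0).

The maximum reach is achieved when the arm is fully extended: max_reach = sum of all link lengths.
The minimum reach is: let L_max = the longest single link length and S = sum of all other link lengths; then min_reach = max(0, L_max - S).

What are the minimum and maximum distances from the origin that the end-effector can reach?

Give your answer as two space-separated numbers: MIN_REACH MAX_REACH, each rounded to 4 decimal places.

Answer: 0.0000 20.8000

Derivation:
Link lengths: [3.6, 3.8, 4.5, 2.3, 6.6]
max_reach = 3.6 + 3.8 + 4.5 + 2.3 + 6.6 = 20.8
L_max = max([3.6, 3.8, 4.5, 2.3, 6.6]) = 6.6
S (sum of others) = 20.8 - 6.6 = 14.2
min_reach = max(0, 6.6 - 14.2) = max(0, -7.6) = 0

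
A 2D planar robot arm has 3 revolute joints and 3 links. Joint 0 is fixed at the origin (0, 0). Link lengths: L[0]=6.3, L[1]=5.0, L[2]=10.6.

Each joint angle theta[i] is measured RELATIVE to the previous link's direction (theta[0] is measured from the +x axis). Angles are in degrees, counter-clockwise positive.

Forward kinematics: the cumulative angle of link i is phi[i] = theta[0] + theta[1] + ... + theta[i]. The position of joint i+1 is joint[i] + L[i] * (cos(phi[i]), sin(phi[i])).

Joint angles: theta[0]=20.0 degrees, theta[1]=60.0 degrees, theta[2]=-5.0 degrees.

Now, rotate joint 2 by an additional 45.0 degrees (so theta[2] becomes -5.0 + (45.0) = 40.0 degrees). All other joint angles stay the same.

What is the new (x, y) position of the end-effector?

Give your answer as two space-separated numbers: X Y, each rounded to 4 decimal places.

Answer: 1.4883 16.2586

Derivation:
joint[0] = (0.0000, 0.0000)  (base)
link 0: phi[0] = 20 = 20 deg
  cos(20 deg) = 0.9397, sin(20 deg) = 0.3420
  joint[1] = (0.0000, 0.0000) + 6.3 * (0.9397, 0.3420) = (0.0000 + 5.9201, 0.0000 + 2.1547) = (5.9201, 2.1547)
link 1: phi[1] = 20 + 60 = 80 deg
  cos(80 deg) = 0.1736, sin(80 deg) = 0.9848
  joint[2] = (5.9201, 2.1547) + 5 * (0.1736, 0.9848) = (5.9201 + 0.8682, 2.1547 + 4.9240) = (6.7883, 7.0788)
link 2: phi[2] = 20 + 60 + 40 = 120 deg
  cos(120 deg) = -0.5000, sin(120 deg) = 0.8660
  joint[3] = (6.7883, 7.0788) + 10.6 * (-0.5000, 0.8660) = (6.7883 + -5.3000, 7.0788 + 9.1799) = (1.4883, 16.2586)
End effector: (1.4883, 16.2586)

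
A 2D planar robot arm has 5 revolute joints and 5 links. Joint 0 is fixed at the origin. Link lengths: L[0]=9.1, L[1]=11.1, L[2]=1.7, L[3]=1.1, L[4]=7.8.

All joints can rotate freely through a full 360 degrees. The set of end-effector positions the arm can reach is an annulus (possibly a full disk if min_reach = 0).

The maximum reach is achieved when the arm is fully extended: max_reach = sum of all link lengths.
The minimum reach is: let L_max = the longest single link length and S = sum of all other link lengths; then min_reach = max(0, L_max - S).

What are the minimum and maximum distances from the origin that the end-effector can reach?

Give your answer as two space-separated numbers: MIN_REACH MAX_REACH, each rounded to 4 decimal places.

Link lengths: [9.1, 11.1, 1.7, 1.1, 7.8]
max_reach = 9.1 + 11.1 + 1.7 + 1.1 + 7.8 = 30.8
L_max = max([9.1, 11.1, 1.7, 1.1, 7.8]) = 11.1
S (sum of others) = 30.8 - 11.1 = 19.7
min_reach = max(0, 11.1 - 19.7) = max(0, -8.6) = 0

Answer: 0.0000 30.8000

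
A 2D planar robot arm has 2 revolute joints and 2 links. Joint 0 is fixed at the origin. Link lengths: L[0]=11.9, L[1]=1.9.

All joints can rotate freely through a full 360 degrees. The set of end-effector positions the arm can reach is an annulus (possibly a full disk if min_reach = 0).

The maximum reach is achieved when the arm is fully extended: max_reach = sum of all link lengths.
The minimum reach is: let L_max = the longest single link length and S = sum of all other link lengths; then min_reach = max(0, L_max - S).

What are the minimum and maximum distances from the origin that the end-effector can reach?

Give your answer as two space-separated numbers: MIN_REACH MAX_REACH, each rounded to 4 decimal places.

Link lengths: [11.9, 1.9]
max_reach = 11.9 + 1.9 = 13.8
L_max = max([11.9, 1.9]) = 11.9
S (sum of others) = 13.8 - 11.9 = 1.9
min_reach = max(0, 11.9 - 1.9) = max(0, 10) = 10

Answer: 10.0000 13.8000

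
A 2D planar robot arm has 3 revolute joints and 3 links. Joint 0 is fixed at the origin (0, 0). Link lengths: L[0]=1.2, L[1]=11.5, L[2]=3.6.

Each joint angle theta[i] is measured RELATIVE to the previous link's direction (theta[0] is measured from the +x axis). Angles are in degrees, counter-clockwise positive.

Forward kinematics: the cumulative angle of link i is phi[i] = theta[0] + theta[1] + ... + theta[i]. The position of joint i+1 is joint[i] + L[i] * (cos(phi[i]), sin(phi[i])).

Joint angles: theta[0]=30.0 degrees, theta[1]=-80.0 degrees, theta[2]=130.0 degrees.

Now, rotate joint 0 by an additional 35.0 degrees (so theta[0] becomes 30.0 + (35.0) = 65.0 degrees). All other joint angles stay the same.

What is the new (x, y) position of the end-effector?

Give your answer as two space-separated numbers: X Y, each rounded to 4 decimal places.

joint[0] = (0.0000, 0.0000)  (base)
link 0: phi[0] = 65 = 65 deg
  cos(65 deg) = 0.4226, sin(65 deg) = 0.9063
  joint[1] = (0.0000, 0.0000) + 1.2 * (0.4226, 0.9063) = (0.0000 + 0.5071, 0.0000 + 1.0876) = (0.5071, 1.0876)
link 1: phi[1] = 65 + -80 = -15 deg
  cos(-15 deg) = 0.9659, sin(-15 deg) = -0.2588
  joint[2] = (0.5071, 1.0876) + 11.5 * (0.9659, -0.2588) = (0.5071 + 11.1081, 1.0876 + -2.9764) = (11.6153, -1.8888)
link 2: phi[2] = 65 + -80 + 130 = 115 deg
  cos(115 deg) = -0.4226, sin(115 deg) = 0.9063
  joint[3] = (11.6153, -1.8888) + 3.6 * (-0.4226, 0.9063) = (11.6153 + -1.5214, -1.8888 + 3.2627) = (10.0939, 1.3739)
End effector: (10.0939, 1.3739)

Answer: 10.0939 1.3739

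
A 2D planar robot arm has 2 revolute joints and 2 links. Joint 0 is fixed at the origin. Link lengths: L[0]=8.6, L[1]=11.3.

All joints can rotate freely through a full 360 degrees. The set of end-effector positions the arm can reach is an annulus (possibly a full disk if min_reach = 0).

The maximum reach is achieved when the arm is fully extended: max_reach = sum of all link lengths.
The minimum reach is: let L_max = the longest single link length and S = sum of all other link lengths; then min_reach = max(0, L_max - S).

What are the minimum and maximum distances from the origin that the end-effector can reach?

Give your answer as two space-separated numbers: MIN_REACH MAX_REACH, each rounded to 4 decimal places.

Answer: 2.7000 19.9000

Derivation:
Link lengths: [8.6, 11.3]
max_reach = 8.6 + 11.3 = 19.9
L_max = max([8.6, 11.3]) = 11.3
S (sum of others) = 19.9 - 11.3 = 8.6
min_reach = max(0, 11.3 - 8.6) = max(0, 2.7) = 2.7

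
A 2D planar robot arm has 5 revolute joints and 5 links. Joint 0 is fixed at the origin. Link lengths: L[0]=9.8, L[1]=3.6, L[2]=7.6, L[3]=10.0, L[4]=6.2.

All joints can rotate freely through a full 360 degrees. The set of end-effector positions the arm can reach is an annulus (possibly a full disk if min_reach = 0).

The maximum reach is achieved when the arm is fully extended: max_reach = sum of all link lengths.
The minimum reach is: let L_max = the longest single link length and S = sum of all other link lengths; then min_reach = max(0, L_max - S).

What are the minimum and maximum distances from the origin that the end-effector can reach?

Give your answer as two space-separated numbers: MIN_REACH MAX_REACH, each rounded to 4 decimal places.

Answer: 0.0000 37.2000

Derivation:
Link lengths: [9.8, 3.6, 7.6, 10.0, 6.2]
max_reach = 9.8 + 3.6 + 7.6 + 10 + 6.2 = 37.2
L_max = max([9.8, 3.6, 7.6, 10.0, 6.2]) = 10
S (sum of others) = 37.2 - 10 = 27.2
min_reach = max(0, 10 - 27.2) = max(0, -17.2) = 0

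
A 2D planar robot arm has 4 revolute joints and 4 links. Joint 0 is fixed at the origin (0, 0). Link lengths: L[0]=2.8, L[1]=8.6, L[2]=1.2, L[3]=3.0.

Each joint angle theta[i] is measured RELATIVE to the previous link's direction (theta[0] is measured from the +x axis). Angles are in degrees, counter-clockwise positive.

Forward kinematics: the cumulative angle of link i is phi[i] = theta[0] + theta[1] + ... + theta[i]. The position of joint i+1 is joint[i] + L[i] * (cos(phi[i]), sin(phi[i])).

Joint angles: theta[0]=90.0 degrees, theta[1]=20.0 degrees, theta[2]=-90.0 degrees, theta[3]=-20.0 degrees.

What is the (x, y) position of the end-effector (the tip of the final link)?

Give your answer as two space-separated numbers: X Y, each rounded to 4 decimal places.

joint[0] = (0.0000, 0.0000)  (base)
link 0: phi[0] = 90 = 90 deg
  cos(90 deg) = 0.0000, sin(90 deg) = 1.0000
  joint[1] = (0.0000, 0.0000) + 2.8 * (0.0000, 1.0000) = (0.0000 + 0.0000, 0.0000 + 2.8000) = (0.0000, 2.8000)
link 1: phi[1] = 90 + 20 = 110 deg
  cos(110 deg) = -0.3420, sin(110 deg) = 0.9397
  joint[2] = (0.0000, 2.8000) + 8.6 * (-0.3420, 0.9397) = (0.0000 + -2.9414, 2.8000 + 8.0814) = (-2.9414, 10.8814)
link 2: phi[2] = 90 + 20 + -90 = 20 deg
  cos(20 deg) = 0.9397, sin(20 deg) = 0.3420
  joint[3] = (-2.9414, 10.8814) + 1.2 * (0.9397, 0.3420) = (-2.9414 + 1.1276, 10.8814 + 0.4104) = (-1.8137, 11.2918)
link 3: phi[3] = 90 + 20 + -90 + -20 = 0 deg
  cos(0 deg) = 1.0000, sin(0 deg) = 0.0000
  joint[4] = (-1.8137, 11.2918) + 3 * (1.0000, 0.0000) = (-1.8137 + 3.0000, 11.2918 + 0.0000) = (1.1863, 11.2918)
End effector: (1.1863, 11.2918)

Answer: 1.1863 11.2918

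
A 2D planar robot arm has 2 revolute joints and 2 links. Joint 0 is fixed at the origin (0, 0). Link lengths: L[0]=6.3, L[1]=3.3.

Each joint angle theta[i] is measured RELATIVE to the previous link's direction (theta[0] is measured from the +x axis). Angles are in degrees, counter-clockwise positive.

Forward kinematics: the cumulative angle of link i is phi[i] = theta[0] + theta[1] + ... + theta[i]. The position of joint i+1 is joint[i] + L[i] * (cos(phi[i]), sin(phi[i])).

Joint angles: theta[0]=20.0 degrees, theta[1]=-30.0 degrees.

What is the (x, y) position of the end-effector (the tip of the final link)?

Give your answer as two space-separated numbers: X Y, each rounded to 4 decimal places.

joint[0] = (0.0000, 0.0000)  (base)
link 0: phi[0] = 20 = 20 deg
  cos(20 deg) = 0.9397, sin(20 deg) = 0.3420
  joint[1] = (0.0000, 0.0000) + 6.3 * (0.9397, 0.3420) = (0.0000 + 5.9201, 0.0000 + 2.1547) = (5.9201, 2.1547)
link 1: phi[1] = 20 + -30 = -10 deg
  cos(-10 deg) = 0.9848, sin(-10 deg) = -0.1736
  joint[2] = (5.9201, 2.1547) + 3.3 * (0.9848, -0.1736) = (5.9201 + 3.2499, 2.1547 + -0.5730) = (9.1699, 1.5817)
End effector: (9.1699, 1.5817)

Answer: 9.1699 1.5817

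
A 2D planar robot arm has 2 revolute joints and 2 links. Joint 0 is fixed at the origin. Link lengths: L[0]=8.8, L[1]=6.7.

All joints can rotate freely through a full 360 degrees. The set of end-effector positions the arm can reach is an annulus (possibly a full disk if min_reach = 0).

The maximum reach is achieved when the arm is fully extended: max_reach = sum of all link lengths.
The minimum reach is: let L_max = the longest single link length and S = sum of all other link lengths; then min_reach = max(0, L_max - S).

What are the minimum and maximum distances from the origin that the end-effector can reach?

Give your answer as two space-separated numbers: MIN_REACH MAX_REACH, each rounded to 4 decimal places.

Link lengths: [8.8, 6.7]
max_reach = 8.8 + 6.7 = 15.5
L_max = max([8.8, 6.7]) = 8.8
S (sum of others) = 15.5 - 8.8 = 6.7
min_reach = max(0, 8.8 - 6.7) = max(0, 2.1) = 2.1

Answer: 2.1000 15.5000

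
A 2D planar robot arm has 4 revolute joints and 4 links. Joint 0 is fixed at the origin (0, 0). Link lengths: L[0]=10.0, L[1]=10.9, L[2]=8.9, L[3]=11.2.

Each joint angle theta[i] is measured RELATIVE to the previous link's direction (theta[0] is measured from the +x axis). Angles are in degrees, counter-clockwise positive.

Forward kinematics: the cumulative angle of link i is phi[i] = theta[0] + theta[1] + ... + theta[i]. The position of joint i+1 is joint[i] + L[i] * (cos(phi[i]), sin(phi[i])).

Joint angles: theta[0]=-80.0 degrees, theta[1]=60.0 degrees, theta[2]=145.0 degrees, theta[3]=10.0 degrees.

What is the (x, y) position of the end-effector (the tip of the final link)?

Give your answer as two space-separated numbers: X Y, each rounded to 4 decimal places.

Answer: -1.0453 1.6340

Derivation:
joint[0] = (0.0000, 0.0000)  (base)
link 0: phi[0] = -80 = -80 deg
  cos(-80 deg) = 0.1736, sin(-80 deg) = -0.9848
  joint[1] = (0.0000, 0.0000) + 10 * (0.1736, -0.9848) = (0.0000 + 1.7365, 0.0000 + -9.8481) = (1.7365, -9.8481)
link 1: phi[1] = -80 + 60 = -20 deg
  cos(-20 deg) = 0.9397, sin(-20 deg) = -0.3420
  joint[2] = (1.7365, -9.8481) + 10.9 * (0.9397, -0.3420) = (1.7365 + 10.2426, -9.8481 + -3.7280) = (11.9791, -13.5761)
link 2: phi[2] = -80 + 60 + 145 = 125 deg
  cos(125 deg) = -0.5736, sin(125 deg) = 0.8192
  joint[3] = (11.9791, -13.5761) + 8.9 * (-0.5736, 0.8192) = (11.9791 + -5.1048, -13.5761 + 7.2905) = (6.8743, -6.2856)
link 3: phi[3] = -80 + 60 + 145 + 10 = 135 deg
  cos(135 deg) = -0.7071, sin(135 deg) = 0.7071
  joint[4] = (6.8743, -6.2856) + 11.2 * (-0.7071, 0.7071) = (6.8743 + -7.9196, -6.2856 + 7.9196) = (-1.0453, 1.6340)
End effector: (-1.0453, 1.6340)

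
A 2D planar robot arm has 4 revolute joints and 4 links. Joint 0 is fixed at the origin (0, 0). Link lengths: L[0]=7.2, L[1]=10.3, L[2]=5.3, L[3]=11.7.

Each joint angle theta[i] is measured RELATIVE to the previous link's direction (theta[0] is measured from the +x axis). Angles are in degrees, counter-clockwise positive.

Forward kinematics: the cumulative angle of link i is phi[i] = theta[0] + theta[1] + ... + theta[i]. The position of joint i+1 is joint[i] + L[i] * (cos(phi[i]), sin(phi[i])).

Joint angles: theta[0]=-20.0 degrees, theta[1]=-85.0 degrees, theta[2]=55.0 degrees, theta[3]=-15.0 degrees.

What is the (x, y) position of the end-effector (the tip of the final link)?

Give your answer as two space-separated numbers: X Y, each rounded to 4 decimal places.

joint[0] = (0.0000, 0.0000)  (base)
link 0: phi[0] = -20 = -20 deg
  cos(-20 deg) = 0.9397, sin(-20 deg) = -0.3420
  joint[1] = (0.0000, 0.0000) + 7.2 * (0.9397, -0.3420) = (0.0000 + 6.7658, 0.0000 + -2.4625) = (6.7658, -2.4625)
link 1: phi[1] = -20 + -85 = -105 deg
  cos(-105 deg) = -0.2588, sin(-105 deg) = -0.9659
  joint[2] = (6.7658, -2.4625) + 10.3 * (-0.2588, -0.9659) = (6.7658 + -2.6658, -2.4625 + -9.9490) = (4.1000, -12.4116)
link 2: phi[2] = -20 + -85 + 55 = -50 deg
  cos(-50 deg) = 0.6428, sin(-50 deg) = -0.7660
  joint[3] = (4.1000, -12.4116) + 5.3 * (0.6428, -0.7660) = (4.1000 + 3.4068, -12.4116 + -4.0600) = (7.5067, -16.4716)
link 3: phi[3] = -20 + -85 + 55 + -15 = -65 deg
  cos(-65 deg) = 0.4226, sin(-65 deg) = -0.9063
  joint[4] = (7.5067, -16.4716) + 11.7 * (0.4226, -0.9063) = (7.5067 + 4.9446, -16.4716 + -10.6038) = (12.4514, -27.0754)
End effector: (12.4514, -27.0754)

Answer: 12.4514 -27.0754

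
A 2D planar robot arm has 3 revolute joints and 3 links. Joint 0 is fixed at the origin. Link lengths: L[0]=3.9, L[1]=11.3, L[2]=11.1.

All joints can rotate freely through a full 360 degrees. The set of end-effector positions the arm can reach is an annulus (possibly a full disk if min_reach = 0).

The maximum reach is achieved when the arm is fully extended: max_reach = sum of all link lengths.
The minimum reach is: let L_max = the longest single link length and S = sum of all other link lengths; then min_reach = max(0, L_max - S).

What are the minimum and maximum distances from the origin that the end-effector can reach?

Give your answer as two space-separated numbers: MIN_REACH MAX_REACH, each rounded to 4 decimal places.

Link lengths: [3.9, 11.3, 11.1]
max_reach = 3.9 + 11.3 + 11.1 = 26.3
L_max = max([3.9, 11.3, 11.1]) = 11.3
S (sum of others) = 26.3 - 11.3 = 15
min_reach = max(0, 11.3 - 15) = max(0, -3.7) = 0

Answer: 0.0000 26.3000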